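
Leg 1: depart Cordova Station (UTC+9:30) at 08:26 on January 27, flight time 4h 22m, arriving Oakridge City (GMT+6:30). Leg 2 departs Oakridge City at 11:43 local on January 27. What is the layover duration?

1 hour 55 minutes

Convert departure to UTC: 08:26 − 9:30 = 22:56 UTC on Jan 26.
Add 4 hours and 22 minutes flight time → 03:18 UTC (Jan 27).
Oakridge City is UTC+6:30, so local arrival = 03:18 + 6:30 = 09:48 on Jan 27.
Layover = 11:43 − 09:48 = 1 hour 55 minutes.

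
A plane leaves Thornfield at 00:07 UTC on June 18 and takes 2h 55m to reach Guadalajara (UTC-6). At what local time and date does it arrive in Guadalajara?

Departure is given in UTC: 00:07 on Jun 18.
Add 2 hours and 55 minutes → 03:02 UTC.
Guadalajara is UTC−6:00: 03:02 − 6:00 = 21:02 on Jun 17.

21:02 on June 17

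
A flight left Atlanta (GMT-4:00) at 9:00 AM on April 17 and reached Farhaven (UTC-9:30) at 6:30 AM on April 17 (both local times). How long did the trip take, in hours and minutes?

3 hours

Departure in UTC: 9:00 AM + 4:00 = 1:00 PM on Apr 17.
Arrival in UTC: 6:30 AM + 9:30 = 4:00 PM on Apr 17.
Elapsed = 4:00 PM − 1:00 PM = 3 hours.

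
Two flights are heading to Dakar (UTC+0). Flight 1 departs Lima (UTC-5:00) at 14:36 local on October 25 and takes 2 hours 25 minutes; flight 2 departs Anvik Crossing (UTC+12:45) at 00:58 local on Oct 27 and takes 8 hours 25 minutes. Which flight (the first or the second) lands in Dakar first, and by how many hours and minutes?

Flight 1 in UTC: 14:36 + 5:00 = 19:36 on Oct 25.
+2 hours 25 minutes → arrive 22:01 UTC on Oct 25.
Flight 2 in UTC: 00:58 − 12:45 = 12:13 on Oct 26.
+8 hours and 25 minutes → arrive 20:38 UTC on Oct 26.
Flight 1 lands earlier by 22 hours 37 minutes.

the first, by 22 hours 37 minutes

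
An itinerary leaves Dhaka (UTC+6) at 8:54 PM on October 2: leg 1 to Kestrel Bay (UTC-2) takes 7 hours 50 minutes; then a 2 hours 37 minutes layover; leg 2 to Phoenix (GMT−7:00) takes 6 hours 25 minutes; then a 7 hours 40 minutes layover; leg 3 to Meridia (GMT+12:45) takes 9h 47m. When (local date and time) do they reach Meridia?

1:58 PM on October 4

Convert departure to UTC: 8:54 PM − 6:00 = 2:54 PM UTC on Oct 2.
Add 7 hours 50 minutes leg 1 → 10:44 PM UTC.
Add 2 hours and 37 minutes layover in Kestrel Bay → 1:21 AM UTC (Oct 3).
Add 6 hours 25 minutes leg 2 → 7:46 AM UTC.
Add 7 hours 40 minutes layover in Phoenix → 3:26 PM UTC.
Add 9 hours and 47 minutes leg 3 → 1:13 AM UTC (Oct 4).
Meridia is UTC+12:45, so local arrival = 1:13 AM + 12:45 = 1:58 PM on Oct 4.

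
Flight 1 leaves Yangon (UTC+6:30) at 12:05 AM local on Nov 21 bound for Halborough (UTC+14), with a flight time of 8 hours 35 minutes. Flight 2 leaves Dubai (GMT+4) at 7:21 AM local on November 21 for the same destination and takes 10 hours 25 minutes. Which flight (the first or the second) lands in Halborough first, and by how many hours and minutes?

Flight 1 in UTC: 12:05 AM − 6:30 = 5:35 PM on Nov 20.
+8 hours 35 minutes → arrive 2:10 AM UTC on Nov 21.
Flight 2 in UTC: 7:21 AM − 4:00 = 3:21 AM on Nov 21.
+10 hours and 25 minutes → arrive 1:46 PM UTC on Nov 21.
Flight 1 lands earlier by 11 hours 36 minutes.

the first, by 11 hours 36 minutes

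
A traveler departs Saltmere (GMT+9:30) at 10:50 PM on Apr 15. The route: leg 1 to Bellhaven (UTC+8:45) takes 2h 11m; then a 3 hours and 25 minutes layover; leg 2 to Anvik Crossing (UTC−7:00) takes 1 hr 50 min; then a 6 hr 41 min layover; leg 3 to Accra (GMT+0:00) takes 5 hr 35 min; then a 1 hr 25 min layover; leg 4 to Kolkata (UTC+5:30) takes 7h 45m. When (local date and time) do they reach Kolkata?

11:42 PM on Apr 16

Convert departure to UTC: 10:50 PM − 9:30 = 1:20 PM UTC on Apr 15.
Add 2 hours 11 minutes leg 1 → 3:31 PM UTC.
Add 3 hours and 25 minutes layover in Bellhaven → 6:56 PM UTC.
Add 1 hour 50 minutes leg 2 → 8:46 PM UTC.
Add 6 hours and 41 minutes layover in Anvik Crossing → 3:27 AM UTC (Apr 16).
Add 5 hours and 35 minutes leg 3 → 9:02 AM UTC.
Add 1 hour 25 minutes layover in Accra → 10:27 AM UTC.
Add 7 hours and 45 minutes leg 4 → 6:12 PM UTC.
Kolkata is UTC+5:30, so local arrival = 6:12 PM + 5:30 = 11:42 PM on Apr 16.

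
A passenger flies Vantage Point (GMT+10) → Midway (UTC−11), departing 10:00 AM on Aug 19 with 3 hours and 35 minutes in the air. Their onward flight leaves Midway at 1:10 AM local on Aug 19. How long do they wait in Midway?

8 hours 35 minutes

Convert departure to UTC: 10:00 AM − 10:00 = 12:00 AM UTC on Aug 19.
Add 3 hours 35 minutes flight time → 3:35 AM UTC.
Midway is UTC−11:00, so local arrival = 3:35 AM − 11:00 = 4:35 PM on Aug 18.
Layover = 1:10 AM − 4:35 PM (+1 day) = 8 hours 35 minutes.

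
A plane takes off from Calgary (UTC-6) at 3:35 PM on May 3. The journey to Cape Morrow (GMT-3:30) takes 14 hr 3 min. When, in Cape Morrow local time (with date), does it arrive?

8:08 AM on May 4

Convert departure to UTC: 3:35 PM + 6:00 = 9:35 PM UTC on May 3.
Add 14 hours and 3 minutes travel time → 11:38 AM UTC (May 4).
Cape Morrow is UTC−3:30, so local arrival = 11:38 AM − 3:30 = 8:08 AM on May 4.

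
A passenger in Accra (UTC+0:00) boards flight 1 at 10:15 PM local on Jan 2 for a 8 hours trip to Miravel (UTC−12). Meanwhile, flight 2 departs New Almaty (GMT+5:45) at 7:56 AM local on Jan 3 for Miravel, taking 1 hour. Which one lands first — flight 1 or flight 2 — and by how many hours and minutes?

the second, by 3 hours 4 minutes

Flight 1 departs at 10:15 PM UTC (Jan 2).
+8 hours → arrive 6:15 AM UTC on Jan 3.
Flight 2 in UTC: 7:56 AM − 5:45 = 2:11 AM on Jan 3.
+1 hour → arrive 3:11 AM UTC on Jan 3.
Flight 2 lands earlier by 3 hours 4 minutes.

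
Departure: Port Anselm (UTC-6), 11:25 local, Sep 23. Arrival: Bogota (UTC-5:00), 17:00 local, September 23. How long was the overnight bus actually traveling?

4 hours 35 minutes

Departure in UTC: 11:25 + 6:00 = 17:25 on Sep 23.
Arrival in UTC: 17:00 + 5:00 = 22:00 on Sep 23.
Elapsed = 22:00 − 17:25 = 4 hours 35 minutes.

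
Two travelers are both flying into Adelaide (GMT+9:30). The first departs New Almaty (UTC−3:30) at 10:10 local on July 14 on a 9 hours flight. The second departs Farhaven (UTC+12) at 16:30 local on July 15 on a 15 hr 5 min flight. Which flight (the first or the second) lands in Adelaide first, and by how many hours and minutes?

the first, by 20 hours 55 minutes

Flight 1 in UTC: 10:10 + 3:30 = 13:40 on Jul 14.
+9 hours → arrive 22:40 UTC on Jul 14.
Flight 2 in UTC: 16:30 − 12:00 = 04:30 on Jul 15.
+15 hours 5 minutes → arrive 19:35 UTC on Jul 15.
Flight 1 lands earlier by 20 hours 55 minutes.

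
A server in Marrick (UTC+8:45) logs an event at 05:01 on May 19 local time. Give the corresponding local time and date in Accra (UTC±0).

In UTC: 05:01 − 8:45 = 20:16 on May 18.
Accra is UTC+0, so it is 20:16 on May 18.

20:16 on May 18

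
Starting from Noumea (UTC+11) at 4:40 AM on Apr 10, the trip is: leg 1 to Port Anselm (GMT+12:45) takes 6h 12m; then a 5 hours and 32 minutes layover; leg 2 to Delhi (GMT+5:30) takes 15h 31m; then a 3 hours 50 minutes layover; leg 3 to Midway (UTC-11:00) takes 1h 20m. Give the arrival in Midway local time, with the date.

3:05 PM on Apr 10

Convert departure to UTC: 4:40 AM − 11:00 = 5:40 PM UTC on Apr 9.
Add 6 hours and 12 minutes leg 1 → 11:52 PM UTC.
Add 5 hours 32 minutes layover in Port Anselm → 5:24 AM UTC (Apr 10).
Add 15 hours and 31 minutes leg 2 → 8:55 PM UTC.
Add 3 hours and 50 minutes layover in Delhi → 12:45 AM UTC (Apr 11).
Add 1 hour 20 minutes leg 3 → 2:05 AM UTC.
Midway is UTC−11:00, so local arrival = 2:05 AM − 11:00 = 3:05 PM on Apr 10.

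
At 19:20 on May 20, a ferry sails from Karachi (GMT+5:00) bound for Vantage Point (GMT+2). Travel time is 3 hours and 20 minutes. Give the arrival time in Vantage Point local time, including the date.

19:40 on May 20

Convert departure to UTC: 19:20 − 5:00 = 14:20 UTC on May 20.
Add 3 hours and 20 minutes travel time → 17:40 UTC.
Vantage Point is UTC+2:00, so local arrival = 17:40 + 2:00 = 19:40 on May 20.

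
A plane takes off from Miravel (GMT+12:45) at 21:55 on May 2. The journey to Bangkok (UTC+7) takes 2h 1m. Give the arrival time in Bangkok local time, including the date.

18:11 on May 2

Convert departure to UTC: 21:55 − 12:45 = 09:10 UTC on May 2.
Add 2 hours 1 minute travel time → 11:11 UTC.
Bangkok is UTC+7:00, so local arrival = 11:11 + 7:00 = 18:11 on May 2.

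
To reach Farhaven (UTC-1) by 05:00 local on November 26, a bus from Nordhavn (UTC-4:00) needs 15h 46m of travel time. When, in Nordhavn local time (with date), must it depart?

10:14 on Nov 25

Target arrival in UTC: 05:00 + 1:00 = 06:00 on Nov 26.
Subtract 15 hours and 46 minutes → departure 14:14 UTC on Nov 25.
Nordhavn is UTC−4:00: 14:14 − 4:00 = 10:14 on Nov 25.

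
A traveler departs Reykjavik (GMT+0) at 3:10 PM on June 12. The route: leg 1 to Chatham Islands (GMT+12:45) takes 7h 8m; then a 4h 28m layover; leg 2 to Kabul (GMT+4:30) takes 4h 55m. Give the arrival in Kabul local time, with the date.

Reykjavik is at UTC+0, so departure is already 3:10 PM UTC on Jun 12.
Add 7 hours and 8 minutes leg 1 → 10:18 PM UTC.
Add 4 hours 28 minutes layover in Chatham Islands → 2:46 AM UTC (Jun 13).
Add 4 hours 55 minutes leg 2 → 7:41 AM UTC.
Kabul is UTC+4:30, so local arrival = 7:41 AM + 4:30 = 12:11 PM on Jun 13.

12:11 PM on Jun 13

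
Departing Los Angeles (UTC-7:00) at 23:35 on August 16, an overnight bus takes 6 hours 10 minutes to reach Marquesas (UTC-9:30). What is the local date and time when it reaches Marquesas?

03:15 on August 17

Convert departure to UTC: 23:35 + 7:00 = 06:35 UTC on Aug 17.
Add 6 hours and 10 minutes travel time → 12:45 UTC.
Marquesas is UTC−9:30, so local arrival = 12:45 − 9:30 = 03:15 on Aug 17.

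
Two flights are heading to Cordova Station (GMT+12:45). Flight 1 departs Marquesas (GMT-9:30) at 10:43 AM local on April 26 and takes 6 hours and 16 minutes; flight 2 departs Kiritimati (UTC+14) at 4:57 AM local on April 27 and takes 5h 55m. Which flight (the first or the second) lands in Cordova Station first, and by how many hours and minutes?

the second, by 5 hours 37 minutes

Flight 1 in UTC: 10:43 AM + 9:30 = 8:13 PM on Apr 26.
+6 hours 16 minutes → arrive 2:29 AM UTC on Apr 27.
Flight 2 in UTC: 4:57 AM − 14:00 = 2:57 PM on Apr 26.
+5 hours 55 minutes → arrive 8:52 PM UTC on Apr 26.
Flight 2 lands earlier by 5 hours 37 minutes.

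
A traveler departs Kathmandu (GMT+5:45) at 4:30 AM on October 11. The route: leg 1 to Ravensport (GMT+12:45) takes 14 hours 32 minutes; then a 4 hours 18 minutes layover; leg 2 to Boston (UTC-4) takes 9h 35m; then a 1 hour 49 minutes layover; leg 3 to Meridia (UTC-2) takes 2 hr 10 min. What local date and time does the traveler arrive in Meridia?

Convert departure to UTC: 4:30 AM − 5:45 = 10:45 PM UTC on Oct 10.
Add 14 hours and 32 minutes leg 1 → 1:17 PM UTC (Oct 11).
Add 4 hours and 18 minutes layover in Ravensport → 5:35 PM UTC.
Add 9 hours 35 minutes leg 2 → 3:10 AM UTC (Oct 12).
Add 1 hour and 49 minutes layover in Boston → 4:59 AM UTC.
Add 2 hours 10 minutes leg 3 → 7:09 AM UTC.
Meridia is UTC−2:00, so local arrival = 7:09 AM − 2:00 = 5:09 AM on Oct 12.

5:09 AM on October 12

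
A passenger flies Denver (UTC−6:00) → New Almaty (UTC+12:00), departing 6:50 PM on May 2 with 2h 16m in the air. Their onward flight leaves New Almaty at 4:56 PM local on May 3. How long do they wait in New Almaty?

Convert departure to UTC: 6:50 PM + 6:00 = 12:50 AM UTC on May 3.
Add 2 hours 16 minutes flight time → 3:06 AM UTC.
New Almaty is UTC+12:00, so local arrival = 3:06 AM + 12:00 = 3:06 PM on May 3.
Layover = 4:56 PM − 3:06 PM = 1 hour 50 minutes.

1 hour 50 minutes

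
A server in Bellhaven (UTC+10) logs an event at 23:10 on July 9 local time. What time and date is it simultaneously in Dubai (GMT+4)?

Dubai is 6:00 behind Bellhaven.
Shift by the zone difference: 23:10 − 6:00 = 17:10 on Jul 9 in Dubai.

17:10 on July 9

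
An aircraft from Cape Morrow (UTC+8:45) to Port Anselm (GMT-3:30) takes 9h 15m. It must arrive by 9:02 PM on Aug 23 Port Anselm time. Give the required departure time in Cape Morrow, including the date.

Target arrival in UTC: 9:02 PM + 3:30 = 12:32 AM on Aug 24.
Subtract 9 hours 15 minutes → departure 3:17 PM UTC on Aug 23.
Cape Morrow is UTC+8:45: 3:17 PM + 8:45 = 12:02 AM on Aug 24.

12:02 AM on Aug 24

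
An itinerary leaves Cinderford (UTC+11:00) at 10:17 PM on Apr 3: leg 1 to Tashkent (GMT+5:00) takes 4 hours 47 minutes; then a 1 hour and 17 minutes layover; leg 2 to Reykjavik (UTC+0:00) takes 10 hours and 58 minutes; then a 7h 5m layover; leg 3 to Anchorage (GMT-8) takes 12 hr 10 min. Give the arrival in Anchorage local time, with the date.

3:34 PM on Apr 4

Convert departure to UTC: 10:17 PM − 11:00 = 11:17 AM UTC on Apr 3.
Add 4 hours 47 minutes leg 1 → 4:04 PM UTC.
Add 1 hour 17 minutes layover in Tashkent → 5:21 PM UTC.
Add 10 hours and 58 minutes leg 2 → 4:19 AM UTC (Apr 4).
Add 7 hours and 5 minutes layover in Reykjavik → 11:24 AM UTC.
Add 12 hours 10 minutes leg 3 → 11:34 PM UTC.
Anchorage is UTC−8:00, so local arrival = 11:34 PM − 8:00 = 3:34 PM on Apr 4.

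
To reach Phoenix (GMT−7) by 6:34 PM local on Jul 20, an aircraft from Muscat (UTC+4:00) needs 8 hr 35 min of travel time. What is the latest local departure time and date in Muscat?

Target arrival in UTC: 6:34 PM + 7:00 = 1:34 AM on Jul 21.
Subtract 8 hours 35 minutes → departure 4:59 PM UTC on Jul 20.
Muscat is UTC+4:00: 4:59 PM + 4:00 = 8:59 PM on Jul 20.

8:59 PM on Jul 20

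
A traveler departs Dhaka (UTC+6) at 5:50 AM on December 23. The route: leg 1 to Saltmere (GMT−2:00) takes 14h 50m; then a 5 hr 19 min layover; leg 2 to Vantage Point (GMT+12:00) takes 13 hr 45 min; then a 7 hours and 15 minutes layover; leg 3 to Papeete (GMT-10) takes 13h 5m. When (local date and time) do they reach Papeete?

8:04 PM on Dec 24

Convert departure to UTC: 5:50 AM − 6:00 = 11:50 PM UTC on Dec 22.
Add 14 hours and 50 minutes leg 1 → 2:40 PM UTC (Dec 23).
Add 5 hours and 19 minutes layover in Saltmere → 7:59 PM UTC.
Add 13 hours 45 minutes leg 2 → 9:44 AM UTC (Dec 24).
Add 7 hours and 15 minutes layover in Vantage Point → 4:59 PM UTC.
Add 13 hours and 5 minutes leg 3 → 6:04 AM UTC (Dec 25).
Papeete is UTC−10:00, so local arrival = 6:04 AM − 10:00 = 8:04 PM on Dec 24.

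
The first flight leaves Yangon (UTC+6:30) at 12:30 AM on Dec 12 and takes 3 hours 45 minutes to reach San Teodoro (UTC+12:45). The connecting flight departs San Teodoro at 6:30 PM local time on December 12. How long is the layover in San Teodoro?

8 hours

Convert departure to UTC: 12:30 AM − 6:30 = 6:00 PM UTC on Dec 11.
Add 3 hours and 45 minutes flight time → 9:45 PM UTC.
San Teodoro is UTC+12:45, so local arrival = 9:45 PM + 12:45 = 10:30 AM on Dec 12.
Layover = 6:30 PM − 10:30 AM = 8 hours.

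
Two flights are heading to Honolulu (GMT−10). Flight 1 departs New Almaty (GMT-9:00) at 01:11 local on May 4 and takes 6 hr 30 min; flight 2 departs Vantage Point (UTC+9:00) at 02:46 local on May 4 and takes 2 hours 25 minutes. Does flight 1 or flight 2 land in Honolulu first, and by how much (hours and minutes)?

the second, by 20 hours 30 minutes

Flight 1 in UTC: 01:11 + 9:00 = 10:11 on May 4.
+6 hours 30 minutes → arrive 16:41 UTC on May 4.
Flight 2 in UTC: 02:46 − 9:00 = 17:46 on May 3.
+2 hours and 25 minutes → arrive 20:11 UTC on May 3.
Flight 2 lands earlier by 20 hours 30 minutes.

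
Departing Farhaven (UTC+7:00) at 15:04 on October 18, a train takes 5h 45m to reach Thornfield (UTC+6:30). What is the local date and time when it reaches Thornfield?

20:19 on October 18

Convert departure to UTC: 15:04 − 7:00 = 08:04 UTC on Oct 18.
Add 5 hours and 45 minutes travel time → 13:49 UTC.
Thornfield is UTC+6:30, so local arrival = 13:49 + 6:30 = 20:19 on Oct 18.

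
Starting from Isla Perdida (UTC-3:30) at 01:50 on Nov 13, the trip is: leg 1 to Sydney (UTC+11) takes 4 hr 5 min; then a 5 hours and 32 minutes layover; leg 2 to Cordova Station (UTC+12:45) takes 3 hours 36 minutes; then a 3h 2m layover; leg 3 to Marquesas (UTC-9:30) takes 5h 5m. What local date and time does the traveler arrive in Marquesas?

Convert departure to UTC: 01:50 + 3:30 = 05:20 UTC on Nov 13.
Add 4 hours 5 minutes leg 1 → 09:25 UTC.
Add 5 hours 32 minutes layover in Sydney → 14:57 UTC.
Add 3 hours 36 minutes leg 2 → 18:33 UTC.
Add 3 hours 2 minutes layover in Cordova Station → 21:35 UTC.
Add 5 hours 5 minutes leg 3 → 02:40 UTC (Nov 14).
Marquesas is UTC−9:30, so local arrival = 02:40 − 9:30 = 17:10 on Nov 13.

17:10 on November 13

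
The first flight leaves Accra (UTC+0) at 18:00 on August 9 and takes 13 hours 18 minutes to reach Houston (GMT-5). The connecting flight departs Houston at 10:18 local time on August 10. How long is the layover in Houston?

Accra is at UTC+0, so departure is already 18:00 UTC on Aug 9.
Add 13 hours and 18 minutes flight time → 07:18 UTC (Aug 10).
Houston is UTC−5:00, so local arrival = 07:18 − 5:00 = 02:18 on Aug 10.
Layover = 10:18 − 02:18 = 8 hours.

8 hours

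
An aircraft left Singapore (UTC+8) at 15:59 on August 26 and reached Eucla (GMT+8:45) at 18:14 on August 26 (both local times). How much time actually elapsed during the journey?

1 hour 30 minutes

Departure in UTC: 15:59 − 8:00 = 07:59 on Aug 26.
Arrival in UTC: 18:14 − 8:45 = 09:29 on Aug 26.
Elapsed = 09:29 − 07:59 = 1 hour 30 minutes.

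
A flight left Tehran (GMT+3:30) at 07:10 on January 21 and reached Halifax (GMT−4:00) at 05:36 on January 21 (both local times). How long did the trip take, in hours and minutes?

Halifax is 7:30 behind Tehran.
Clock-face elapsed time (ignoring zones) is −1 hour 34 minutes.
Actual elapsed = −1 hour 34 minutes + 7:30 = 5 hours 56 minutes.

5 hours 56 minutes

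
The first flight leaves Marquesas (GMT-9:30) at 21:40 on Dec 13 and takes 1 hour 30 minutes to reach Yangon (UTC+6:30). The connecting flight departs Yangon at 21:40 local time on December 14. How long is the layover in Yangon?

6 hours 30 minutes

Convert departure to UTC: 21:40 + 9:30 = 07:10 UTC on Dec 14.
Add 1 hour 30 minutes flight time → 08:40 UTC.
Yangon is UTC+6:30, so local arrival = 08:40 + 6:30 = 15:10 on Dec 14.
Layover = 21:40 − 15:10 = 6 hours 30 minutes.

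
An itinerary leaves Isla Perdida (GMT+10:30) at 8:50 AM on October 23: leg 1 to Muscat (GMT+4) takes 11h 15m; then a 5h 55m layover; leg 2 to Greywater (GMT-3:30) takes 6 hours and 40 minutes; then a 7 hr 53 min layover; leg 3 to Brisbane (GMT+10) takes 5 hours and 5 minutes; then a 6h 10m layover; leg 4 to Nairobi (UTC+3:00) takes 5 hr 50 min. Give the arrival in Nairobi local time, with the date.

Convert departure to UTC: 8:50 AM − 10:30 = 10:20 PM UTC on Oct 22.
Add 11 hours 15 minutes leg 1 → 9:35 AM UTC (Oct 23).
Add 5 hours and 55 minutes layover in Muscat → 3:30 PM UTC.
Add 6 hours and 40 minutes leg 2 → 10:10 PM UTC.
Add 7 hours and 53 minutes layover in Greywater → 6:03 AM UTC (Oct 24).
Add 5 hours 5 minutes leg 3 → 11:08 AM UTC.
Add 6 hours 10 minutes layover in Brisbane → 5:18 PM UTC.
Add 5 hours 50 minutes leg 4 → 11:08 PM UTC.
Nairobi is UTC+3:00, so local arrival = 11:08 PM + 3:00 = 2:08 AM on Oct 25.

2:08 AM on October 25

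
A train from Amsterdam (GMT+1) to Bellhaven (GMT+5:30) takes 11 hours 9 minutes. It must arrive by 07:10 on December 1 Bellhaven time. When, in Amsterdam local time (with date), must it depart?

Target arrival in UTC: 07:10 − 5:30 = 01:40 on Dec 1.
Subtract 11 hours and 9 minutes → departure 14:31 UTC on Nov 30.
Amsterdam is UTC+1:00: 14:31 + 1:00 = 15:31 on Nov 30.

15:31 on November 30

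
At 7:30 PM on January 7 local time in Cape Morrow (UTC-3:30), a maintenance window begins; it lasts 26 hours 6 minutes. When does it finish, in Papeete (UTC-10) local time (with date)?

Papeete is 6:30 behind Cape Morrow.
After 26 hours and 6 minutes it is 9:36 PM (Jan 8) in Cape Morrow.
Shift by the zone difference: 9:36 PM − 6:30 = 3:06 PM on Jan 8 in Papeete.

3:06 PM on Jan 8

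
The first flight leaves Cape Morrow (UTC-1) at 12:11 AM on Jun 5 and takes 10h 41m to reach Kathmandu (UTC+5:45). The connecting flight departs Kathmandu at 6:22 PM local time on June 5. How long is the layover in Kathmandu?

Convert departure to UTC: 12:11 AM + 1:00 = 1:11 AM UTC on Jun 5.
Add 10 hours and 41 minutes flight time → 11:52 AM UTC.
Kathmandu is UTC+5:45, so local arrival = 11:52 AM + 5:45 = 5:37 PM on Jun 5.
Layover = 6:22 PM − 5:37 PM = 45 minutes.

45 minutes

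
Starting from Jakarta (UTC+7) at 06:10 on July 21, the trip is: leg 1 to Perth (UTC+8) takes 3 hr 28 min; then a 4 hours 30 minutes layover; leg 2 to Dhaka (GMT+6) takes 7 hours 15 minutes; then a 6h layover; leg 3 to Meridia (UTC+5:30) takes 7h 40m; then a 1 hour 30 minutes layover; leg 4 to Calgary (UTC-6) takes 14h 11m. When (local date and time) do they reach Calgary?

13:44 on Jul 22

Convert departure to UTC: 06:10 − 7:00 = 23:10 UTC on Jul 20.
Add 3 hours 28 minutes leg 1 → 02:38 UTC (Jul 21).
Add 4 hours and 30 minutes layover in Perth → 07:08 UTC.
Add 7 hours and 15 minutes leg 2 → 14:23 UTC.
Add 6 hours layover in Dhaka → 20:23 UTC.
Add 7 hours and 40 minutes leg 3 → 04:03 UTC (Jul 22).
Add 1 hour and 30 minutes layover in Meridia → 05:33 UTC.
Add 14 hours and 11 minutes leg 4 → 19:44 UTC.
Calgary is UTC−6:00, so local arrival = 19:44 − 6:00 = 13:44 on Jul 22.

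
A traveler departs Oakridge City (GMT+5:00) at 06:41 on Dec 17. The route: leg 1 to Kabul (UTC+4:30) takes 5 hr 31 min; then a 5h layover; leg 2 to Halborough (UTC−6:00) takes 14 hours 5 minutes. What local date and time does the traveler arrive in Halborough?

20:17 on December 17

Convert departure to UTC: 06:41 − 5:00 = 01:41 UTC on Dec 17.
Add 5 hours 31 minutes leg 1 → 07:12 UTC.
Add 5 hours layover in Kabul → 12:12 UTC.
Add 14 hours 5 minutes leg 2 → 02:17 UTC (Dec 18).
Halborough is UTC−6:00, so local arrival = 02:17 − 6:00 = 20:17 on Dec 17.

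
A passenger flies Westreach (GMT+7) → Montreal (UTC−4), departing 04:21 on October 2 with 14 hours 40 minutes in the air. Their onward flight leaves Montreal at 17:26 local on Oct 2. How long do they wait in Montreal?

Convert departure to UTC: 04:21 − 7:00 = 21:21 UTC on Oct 1.
Add 14 hours and 40 minutes flight time → 12:01 UTC (Oct 2).
Montreal is UTC−4:00, so local arrival = 12:01 − 4:00 = 08:01 on Oct 2.
Layover = 17:26 − 08:01 = 9 hours 25 minutes.

9 hours 25 minutes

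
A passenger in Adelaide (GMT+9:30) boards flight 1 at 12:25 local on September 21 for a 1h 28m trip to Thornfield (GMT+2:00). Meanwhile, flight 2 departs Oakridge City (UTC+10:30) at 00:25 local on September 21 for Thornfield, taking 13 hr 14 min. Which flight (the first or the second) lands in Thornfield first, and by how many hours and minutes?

the second, by 1 hour 14 minutes

Flight 1 in UTC: 12:25 − 9:30 = 02:55 on Sep 21.
+1 hour 28 minutes → arrive 04:23 UTC on Sep 21.
Flight 2 in UTC: 00:25 − 10:30 = 13:55 on Sep 20.
+13 hours and 14 minutes → arrive 03:09 UTC on Sep 21.
Flight 2 lands earlier by 1 hour 14 minutes.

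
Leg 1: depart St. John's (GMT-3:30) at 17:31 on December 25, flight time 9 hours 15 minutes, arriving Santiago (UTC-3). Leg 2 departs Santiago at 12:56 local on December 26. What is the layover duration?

9 hours 40 minutes

Convert departure to UTC: 17:31 + 3:30 = 21:01 UTC on Dec 25.
Add 9 hours 15 minutes flight time → 06:16 UTC (Dec 26).
Santiago is UTC−3:00, so local arrival = 06:16 − 3:00 = 03:16 on Dec 26.
Layover = 12:56 − 03:16 = 9 hours 40 minutes.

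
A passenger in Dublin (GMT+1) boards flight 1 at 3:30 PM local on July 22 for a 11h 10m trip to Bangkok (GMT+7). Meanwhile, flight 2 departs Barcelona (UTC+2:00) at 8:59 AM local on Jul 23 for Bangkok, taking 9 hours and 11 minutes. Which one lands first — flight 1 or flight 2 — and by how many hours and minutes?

the first, by 14 hours 30 minutes

Flight 1 in UTC: 3:30 PM − 1:00 = 2:30 PM on Jul 22.
+11 hours 10 minutes → arrive 1:40 AM UTC on Jul 23.
Flight 2 in UTC: 8:59 AM − 2:00 = 6:59 AM on Jul 23.
+9 hours 11 minutes → arrive 4:10 PM UTC on Jul 23.
Flight 1 lands earlier by 14 hours 30 minutes.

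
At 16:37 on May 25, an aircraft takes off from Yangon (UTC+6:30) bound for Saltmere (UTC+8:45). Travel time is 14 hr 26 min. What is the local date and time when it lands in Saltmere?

09:18 on May 26

Saltmere is 2:15 ahead of Yangon.
After 14 hours 26 minutes it is 07:03 (May 26) in Yangon.
Shift by the zone difference: 07:03 + 2:15 = 09:18 on May 26 in Saltmere.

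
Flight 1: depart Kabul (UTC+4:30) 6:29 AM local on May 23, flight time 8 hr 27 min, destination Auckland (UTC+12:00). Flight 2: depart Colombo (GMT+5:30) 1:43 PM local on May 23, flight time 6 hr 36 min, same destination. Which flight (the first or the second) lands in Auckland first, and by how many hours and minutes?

Flight 1 in UTC: 6:29 AM − 4:30 = 1:59 AM on May 23.
+8 hours and 27 minutes → arrive 10:26 AM UTC on May 23.
Flight 2 in UTC: 1:43 PM − 5:30 = 8:13 AM on May 23.
+6 hours and 36 minutes → arrive 2:49 PM UTC on May 23.
Flight 1 lands earlier by 4 hours 23 minutes.

the first, by 4 hours 23 minutes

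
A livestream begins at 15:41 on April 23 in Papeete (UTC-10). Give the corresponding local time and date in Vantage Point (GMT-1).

00:41 on April 24

Vantage Point is 9:00 ahead of Papeete.
Shift by the zone difference: 15:41 + 9:00 = 00:41 on Apr 24 in Vantage Point.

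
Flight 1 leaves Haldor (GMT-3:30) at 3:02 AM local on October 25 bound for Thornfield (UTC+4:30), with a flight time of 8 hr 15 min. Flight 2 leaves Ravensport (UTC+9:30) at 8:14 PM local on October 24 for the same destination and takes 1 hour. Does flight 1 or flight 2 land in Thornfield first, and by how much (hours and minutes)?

Flight 1 in UTC: 3:02 AM + 3:30 = 6:32 AM on Oct 25.
+8 hours and 15 minutes → arrive 2:47 PM UTC on Oct 25.
Flight 2 in UTC: 8:14 PM − 9:30 = 10:44 AM on Oct 24.
+1 hour → arrive 11:44 AM UTC on Oct 24.
Flight 2 lands earlier by 27 hours 3 minutes.

the second, by 27 hours 3 minutes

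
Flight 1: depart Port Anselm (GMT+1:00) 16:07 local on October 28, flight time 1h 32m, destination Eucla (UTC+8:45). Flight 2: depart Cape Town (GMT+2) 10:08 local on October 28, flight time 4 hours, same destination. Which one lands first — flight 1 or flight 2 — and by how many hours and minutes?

the second, by 4 hours 31 minutes

Flight 1 in UTC: 16:07 − 1:00 = 15:07 on Oct 28.
+1 hour and 32 minutes → arrive 16:39 UTC on Oct 28.
Flight 2 in UTC: 10:08 − 2:00 = 08:08 on Oct 28.
+4 hours → arrive 12:08 UTC on Oct 28.
Flight 2 lands earlier by 4 hours 31 minutes.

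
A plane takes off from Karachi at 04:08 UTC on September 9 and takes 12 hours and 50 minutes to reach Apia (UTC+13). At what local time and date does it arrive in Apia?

Departure is given in UTC: 04:08 on Sep 9.
Add 12 hours and 50 minutes → 16:58 UTC.
Apia is UTC+13:00: 16:58 + 13:00 = 05:58 on Sep 10.

05:58 on September 10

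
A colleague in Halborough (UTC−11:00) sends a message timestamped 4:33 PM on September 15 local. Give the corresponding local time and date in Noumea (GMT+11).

Noumea is 22:00 ahead of Halborough.
Shift by the zone difference: 4:33 PM + 22:00 = 2:33 PM on Sep 16 in Noumea.

2:33 PM on September 16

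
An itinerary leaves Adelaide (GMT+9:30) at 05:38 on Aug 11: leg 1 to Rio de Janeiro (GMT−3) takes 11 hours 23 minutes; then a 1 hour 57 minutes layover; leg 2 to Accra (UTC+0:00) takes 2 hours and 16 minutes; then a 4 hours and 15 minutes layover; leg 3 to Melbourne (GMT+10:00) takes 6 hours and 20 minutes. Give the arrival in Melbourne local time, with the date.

Convert departure to UTC: 05:38 − 9:30 = 20:08 UTC on Aug 10.
Add 11 hours 23 minutes leg 1 → 07:31 UTC (Aug 11).
Add 1 hour 57 minutes layover in Rio de Janeiro → 09:28 UTC.
Add 2 hours 16 minutes leg 2 → 11:44 UTC.
Add 4 hours 15 minutes layover in Accra → 15:59 UTC.
Add 6 hours 20 minutes leg 3 → 22:19 UTC.
Melbourne is UTC+10:00, so local arrival = 22:19 + 10:00 = 08:19 on Aug 12.

08:19 on Aug 12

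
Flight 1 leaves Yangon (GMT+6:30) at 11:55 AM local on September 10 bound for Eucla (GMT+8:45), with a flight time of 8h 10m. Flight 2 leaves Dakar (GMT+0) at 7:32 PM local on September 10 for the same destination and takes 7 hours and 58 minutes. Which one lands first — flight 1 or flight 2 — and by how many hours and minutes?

Flight 1 in UTC: 11:55 AM − 6:30 = 5:25 AM on Sep 10.
+8 hours 10 minutes → arrive 1:35 PM UTC on Sep 10.
Flight 2 departs at 7:32 PM UTC (Sep 10).
+7 hours 58 minutes → arrive 3:30 AM UTC on Sep 11.
Flight 1 lands earlier by 13 hours 55 minutes.

the first, by 13 hours 55 minutes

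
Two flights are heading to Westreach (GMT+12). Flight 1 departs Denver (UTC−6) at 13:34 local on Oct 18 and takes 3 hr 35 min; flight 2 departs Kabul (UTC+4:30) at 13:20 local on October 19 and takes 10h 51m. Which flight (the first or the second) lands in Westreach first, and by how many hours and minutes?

Flight 1 in UTC: 13:34 + 6:00 = 19:34 on Oct 18.
+3 hours 35 minutes → arrive 23:09 UTC on Oct 18.
Flight 2 in UTC: 13:20 − 4:30 = 08:50 on Oct 19.
+10 hours and 51 minutes → arrive 19:41 UTC on Oct 19.
Flight 1 lands earlier by 20 hours 32 minutes.

the first, by 20 hours 32 minutes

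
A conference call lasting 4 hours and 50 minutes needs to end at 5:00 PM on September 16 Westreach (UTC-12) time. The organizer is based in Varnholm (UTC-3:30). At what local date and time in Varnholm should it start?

8:40 PM on Sep 16

Target end time in UTC: 5:00 PM + 12:00 = 5:00 AM on Sep 17.
Subtract 4 hours 50 minutes → start 12:10 AM UTC on Sep 17.
Varnholm is UTC−3:30: 12:10 AM − 3:30 = 8:40 PM on Sep 16.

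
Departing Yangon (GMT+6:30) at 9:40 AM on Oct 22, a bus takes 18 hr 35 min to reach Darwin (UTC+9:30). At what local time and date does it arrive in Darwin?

Darwin is 3:00 ahead of Yangon.
After 18 hours and 35 minutes it is 4:15 AM (Oct 23) in Yangon.
Shift by the zone difference: 4:15 AM + 3:00 = 7:15 AM on Oct 23 in Darwin.

7:15 AM on October 23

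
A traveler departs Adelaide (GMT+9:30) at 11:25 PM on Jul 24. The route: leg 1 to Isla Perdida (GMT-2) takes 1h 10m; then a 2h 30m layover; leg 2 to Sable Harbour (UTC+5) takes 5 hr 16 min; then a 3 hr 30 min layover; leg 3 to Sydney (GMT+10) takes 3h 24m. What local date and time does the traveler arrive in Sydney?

3:45 PM on July 25

Convert departure to UTC: 11:25 PM − 9:30 = 1:55 PM UTC on Jul 24.
Add 1 hour 10 minutes leg 1 → 3:05 PM UTC.
Add 2 hours and 30 minutes layover in Isla Perdida → 5:35 PM UTC.
Add 5 hours 16 minutes leg 2 → 10:51 PM UTC.
Add 3 hours and 30 minutes layover in Sable Harbour → 2:21 AM UTC (Jul 25).
Add 3 hours and 24 minutes leg 3 → 5:45 AM UTC.
Sydney is UTC+10:00, so local arrival = 5:45 AM + 10:00 = 3:45 PM on Jul 25.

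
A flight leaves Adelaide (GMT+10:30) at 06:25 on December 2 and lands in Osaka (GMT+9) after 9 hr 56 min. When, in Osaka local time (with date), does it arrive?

14:51 on December 2

Osaka is 1:30 behind Adelaide.
After 9 hours 56 minutes it is 16:21 in Adelaide.
Shift by the zone difference: 16:21 − 1:30 = 14:51 on Dec 2 in Osaka.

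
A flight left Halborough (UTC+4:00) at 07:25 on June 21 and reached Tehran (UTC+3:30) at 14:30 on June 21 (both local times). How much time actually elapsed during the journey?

Departure in UTC: 07:25 − 4:00 = 03:25 on Jun 21.
Arrival in UTC: 14:30 − 3:30 = 11:00 on Jun 21.
Elapsed = 11:00 − 03:25 = 7 hours 35 minutes.

7 hours 35 minutes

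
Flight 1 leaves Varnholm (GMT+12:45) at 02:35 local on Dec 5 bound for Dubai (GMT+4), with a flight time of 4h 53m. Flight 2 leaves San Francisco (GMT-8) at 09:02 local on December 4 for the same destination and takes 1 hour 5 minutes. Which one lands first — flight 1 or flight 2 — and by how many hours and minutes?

the second, by 36 minutes

Flight 1 in UTC: 02:35 − 12:45 = 13:50 on Dec 4.
+4 hours and 53 minutes → arrive 18:43 UTC on Dec 4.
Flight 2 in UTC: 09:02 + 8:00 = 17:02 on Dec 4.
+1 hour 5 minutes → arrive 18:07 UTC on Dec 4.
Flight 2 lands earlier by 36 minutes.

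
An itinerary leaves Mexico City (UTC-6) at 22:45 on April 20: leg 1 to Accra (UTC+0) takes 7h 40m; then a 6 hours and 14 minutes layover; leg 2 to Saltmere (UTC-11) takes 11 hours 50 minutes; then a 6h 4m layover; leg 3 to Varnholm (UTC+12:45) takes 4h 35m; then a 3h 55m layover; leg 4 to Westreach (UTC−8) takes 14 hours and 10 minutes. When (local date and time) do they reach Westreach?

03:13 on April 23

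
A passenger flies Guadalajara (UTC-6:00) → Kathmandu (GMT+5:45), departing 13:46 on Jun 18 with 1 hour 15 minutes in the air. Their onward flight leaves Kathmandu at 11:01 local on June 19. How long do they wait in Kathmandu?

Convert departure to UTC: 13:46 + 6:00 = 19:46 UTC on Jun 18.
Add 1 hour and 15 minutes flight time → 21:01 UTC.
Kathmandu is UTC+5:45, so local arrival = 21:01 + 5:45 = 02:46 on Jun 19.
Layover = 11:01 − 02:46 = 8 hours 15 minutes.

8 hours 15 minutes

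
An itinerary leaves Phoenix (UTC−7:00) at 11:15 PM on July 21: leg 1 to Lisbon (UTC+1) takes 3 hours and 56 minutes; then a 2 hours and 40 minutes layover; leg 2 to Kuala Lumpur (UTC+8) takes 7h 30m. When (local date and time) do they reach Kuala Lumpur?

Convert departure to UTC: 11:15 PM + 7:00 = 6:15 AM UTC on Jul 22.
Add 3 hours and 56 minutes leg 1 → 10:11 AM UTC.
Add 2 hours 40 minutes layover in Lisbon → 12:51 PM UTC.
Add 7 hours 30 minutes leg 2 → 8:21 PM UTC.
Kuala Lumpur is UTC+8:00, so local arrival = 8:21 PM + 8:00 = 4:21 AM on Jul 23.

4:21 AM on July 23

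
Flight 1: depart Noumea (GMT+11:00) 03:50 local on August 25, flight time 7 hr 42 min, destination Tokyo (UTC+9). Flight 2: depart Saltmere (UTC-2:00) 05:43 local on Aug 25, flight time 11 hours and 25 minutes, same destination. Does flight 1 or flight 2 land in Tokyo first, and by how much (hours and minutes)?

Flight 1 in UTC: 03:50 − 11:00 = 16:50 on Aug 24.
+7 hours and 42 minutes → arrive 00:32 UTC on Aug 25.
Flight 2 in UTC: 05:43 + 2:00 = 07:43 on Aug 25.
+11 hours and 25 minutes → arrive 19:08 UTC on Aug 25.
Flight 1 lands earlier by 18 hours 36 minutes.

the first, by 18 hours 36 minutes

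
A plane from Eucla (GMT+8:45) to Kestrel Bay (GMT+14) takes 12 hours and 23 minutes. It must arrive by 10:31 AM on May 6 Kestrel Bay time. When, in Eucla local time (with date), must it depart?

Target arrival in UTC: 10:31 AM − 14:00 = 8:31 PM on May 5.
Subtract 12 hours 23 minutes → departure 8:08 AM UTC on May 5.
Eucla is UTC+8:45: 8:08 AM + 8:45 = 4:53 PM on May 5.

4:53 PM on May 5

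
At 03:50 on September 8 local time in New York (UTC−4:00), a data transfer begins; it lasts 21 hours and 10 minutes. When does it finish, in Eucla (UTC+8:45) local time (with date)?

13:45 on September 9

Convert start to UTC: 03:50 + 4:00 = 07:50 UTC on Sep 8.
Add 21 hours 10 minutes duration → 05:00 UTC (Sep 9).
Eucla is UTC+8:45, so local end time = 05:00 + 8:45 = 13:45 on Sep 9.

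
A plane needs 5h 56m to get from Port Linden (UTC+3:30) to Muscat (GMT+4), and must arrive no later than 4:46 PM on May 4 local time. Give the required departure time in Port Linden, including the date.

Target arrival in UTC: 4:46 PM − 4:00 = 12:46 PM on May 4.
Subtract 5 hours 56 minutes → departure 6:50 AM UTC on May 4.
Port Linden is UTC+3:30: 6:50 AM + 3:30 = 10:20 AM on May 4.

10:20 AM on May 4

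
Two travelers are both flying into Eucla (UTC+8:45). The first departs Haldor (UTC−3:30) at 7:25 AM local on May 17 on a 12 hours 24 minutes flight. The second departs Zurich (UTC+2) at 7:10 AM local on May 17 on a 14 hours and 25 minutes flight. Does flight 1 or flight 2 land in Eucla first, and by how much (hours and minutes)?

Flight 1 in UTC: 7:25 AM + 3:30 = 10:55 AM on May 17.
+12 hours and 24 minutes → arrive 11:19 PM UTC on May 17.
Flight 2 in UTC: 7:10 AM − 2:00 = 5:10 AM on May 17.
+14 hours 25 minutes → arrive 7:35 PM UTC on May 17.
Flight 2 lands earlier by 3 hours 44 minutes.

the second, by 3 hours 44 minutes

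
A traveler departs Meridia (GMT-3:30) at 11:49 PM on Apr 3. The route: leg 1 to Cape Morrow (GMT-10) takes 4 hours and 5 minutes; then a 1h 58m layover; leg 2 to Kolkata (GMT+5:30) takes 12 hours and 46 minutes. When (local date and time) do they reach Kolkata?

3:38 AM on April 5

Convert departure to UTC: 11:49 PM + 3:30 = 3:19 AM UTC on Apr 4.
Add 4 hours and 5 minutes leg 1 → 7:24 AM UTC.
Add 1 hour 58 minutes layover in Cape Morrow → 9:22 AM UTC.
Add 12 hours 46 minutes leg 2 → 10:08 PM UTC.
Kolkata is UTC+5:30, so local arrival = 10:08 PM + 5:30 = 3:38 AM on Apr 5.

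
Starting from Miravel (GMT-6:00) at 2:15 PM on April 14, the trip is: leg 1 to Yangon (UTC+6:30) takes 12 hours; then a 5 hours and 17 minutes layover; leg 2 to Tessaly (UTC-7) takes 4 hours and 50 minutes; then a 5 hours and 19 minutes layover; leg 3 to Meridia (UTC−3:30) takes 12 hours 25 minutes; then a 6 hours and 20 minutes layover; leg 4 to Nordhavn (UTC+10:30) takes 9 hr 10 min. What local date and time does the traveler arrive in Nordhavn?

Convert departure to UTC: 2:15 PM + 6:00 = 8:15 PM UTC on Apr 14.
Add 12 hours leg 1 → 8:15 AM UTC (Apr 15).
Add 5 hours 17 minutes layover in Yangon → 1:32 PM UTC.
Add 4 hours and 50 minutes leg 2 → 6:22 PM UTC.
Add 5 hours 19 minutes layover in Tessaly → 11:41 PM UTC.
Add 12 hours and 25 minutes leg 3 → 12:06 PM UTC (Apr 16).
Add 6 hours 20 minutes layover in Meridia → 6:26 PM UTC.
Add 9 hours 10 minutes leg 4 → 3:36 AM UTC (Apr 17).
Nordhavn is UTC+10:30, so local arrival = 3:36 AM + 10:30 = 2:06 PM on Apr 17.

2:06 PM on Apr 17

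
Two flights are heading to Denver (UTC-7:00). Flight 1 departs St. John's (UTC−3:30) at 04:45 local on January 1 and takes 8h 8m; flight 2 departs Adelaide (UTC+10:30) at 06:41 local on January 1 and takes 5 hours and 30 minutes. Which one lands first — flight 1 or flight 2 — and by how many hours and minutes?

the second, by 14 hours 42 minutes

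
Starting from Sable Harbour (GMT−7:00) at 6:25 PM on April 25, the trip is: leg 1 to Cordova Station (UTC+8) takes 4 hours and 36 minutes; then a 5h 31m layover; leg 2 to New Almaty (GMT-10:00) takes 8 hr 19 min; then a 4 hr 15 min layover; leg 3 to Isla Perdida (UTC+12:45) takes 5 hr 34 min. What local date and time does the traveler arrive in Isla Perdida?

Convert departure to UTC: 6:25 PM + 7:00 = 1:25 AM UTC on Apr 26.
Add 4 hours 36 minutes leg 1 → 6:01 AM UTC.
Add 5 hours and 31 minutes layover in Cordova Station → 11:32 AM UTC.
Add 8 hours and 19 minutes leg 2 → 7:51 PM UTC.
Add 4 hours and 15 minutes layover in New Almaty → 12:06 AM UTC (Apr 27).
Add 5 hours and 34 minutes leg 3 → 5:40 AM UTC.
Isla Perdida is UTC+12:45, so local arrival = 5:40 AM + 12:45 = 6:25 PM on Apr 27.

6:25 PM on April 27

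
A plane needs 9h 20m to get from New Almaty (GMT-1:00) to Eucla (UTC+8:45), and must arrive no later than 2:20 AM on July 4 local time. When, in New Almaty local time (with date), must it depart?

Target arrival in UTC: 2:20 AM − 8:45 = 5:35 PM on Jul 3.
Subtract 9 hours 20 minutes → departure 8:15 AM UTC on Jul 3.
New Almaty is UTC−1:00: 8:15 AM − 1:00 = 7:15 AM on Jul 3.

7:15 AM on Jul 3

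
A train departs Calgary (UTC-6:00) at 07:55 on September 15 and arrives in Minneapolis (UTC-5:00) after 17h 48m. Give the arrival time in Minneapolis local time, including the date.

02:43 on September 16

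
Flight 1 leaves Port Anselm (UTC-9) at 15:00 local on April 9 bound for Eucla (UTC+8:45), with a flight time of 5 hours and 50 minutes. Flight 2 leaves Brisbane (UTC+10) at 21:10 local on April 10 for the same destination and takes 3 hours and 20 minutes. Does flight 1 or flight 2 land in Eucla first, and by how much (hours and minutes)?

Flight 1 in UTC: 15:00 + 9:00 = 00:00 on Apr 10.
+5 hours and 50 minutes → arrive 05:50 UTC on Apr 10.
Flight 2 in UTC: 21:10 − 10:00 = 11:10 on Apr 10.
+3 hours 20 minutes → arrive 14:30 UTC on Apr 10.
Flight 1 lands earlier by 8 hours 40 minutes.

the first, by 8 hours 40 minutes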